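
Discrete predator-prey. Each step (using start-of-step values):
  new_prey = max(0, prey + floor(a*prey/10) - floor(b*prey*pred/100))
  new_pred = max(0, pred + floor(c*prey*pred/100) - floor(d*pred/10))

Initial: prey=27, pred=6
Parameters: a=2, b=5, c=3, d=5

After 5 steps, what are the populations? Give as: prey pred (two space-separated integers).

Answer: 9 7

Derivation:
Step 1: prey: 27+5-8=24; pred: 6+4-3=7
Step 2: prey: 24+4-8=20; pred: 7+5-3=9
Step 3: prey: 20+4-9=15; pred: 9+5-4=10
Step 4: prey: 15+3-7=11; pred: 10+4-5=9
Step 5: prey: 11+2-4=9; pred: 9+2-4=7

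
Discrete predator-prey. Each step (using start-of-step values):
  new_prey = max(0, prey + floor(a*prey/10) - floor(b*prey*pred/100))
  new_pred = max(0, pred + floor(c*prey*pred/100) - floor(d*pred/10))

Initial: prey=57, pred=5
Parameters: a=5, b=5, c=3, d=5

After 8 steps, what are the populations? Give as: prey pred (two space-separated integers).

Step 1: prey: 57+28-14=71; pred: 5+8-2=11
Step 2: prey: 71+35-39=67; pred: 11+23-5=29
Step 3: prey: 67+33-97=3; pred: 29+58-14=73
Step 4: prey: 3+1-10=0; pred: 73+6-36=43
Step 5: prey: 0+0-0=0; pred: 43+0-21=22
Step 6: prey: 0+0-0=0; pred: 22+0-11=11
Step 7: prey: 0+0-0=0; pred: 11+0-5=6
Step 8: prey: 0+0-0=0; pred: 6+0-3=3

Answer: 0 3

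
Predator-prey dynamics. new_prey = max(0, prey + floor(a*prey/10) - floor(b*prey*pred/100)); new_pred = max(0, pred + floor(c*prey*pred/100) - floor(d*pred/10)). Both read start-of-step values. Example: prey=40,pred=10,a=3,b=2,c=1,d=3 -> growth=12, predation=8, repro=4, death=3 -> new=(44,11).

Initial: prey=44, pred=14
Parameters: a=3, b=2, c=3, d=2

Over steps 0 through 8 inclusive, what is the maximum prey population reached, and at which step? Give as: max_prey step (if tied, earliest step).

Step 1: prey: 44+13-12=45; pred: 14+18-2=30
Step 2: prey: 45+13-27=31; pred: 30+40-6=64
Step 3: prey: 31+9-39=1; pred: 64+59-12=111
Step 4: prey: 1+0-2=0; pred: 111+3-22=92
Step 5: prey: 0+0-0=0; pred: 92+0-18=74
Step 6: prey: 0+0-0=0; pred: 74+0-14=60
Step 7: prey: 0+0-0=0; pred: 60+0-12=48
Step 8: prey: 0+0-0=0; pred: 48+0-9=39
Max prey = 45 at step 1

Answer: 45 1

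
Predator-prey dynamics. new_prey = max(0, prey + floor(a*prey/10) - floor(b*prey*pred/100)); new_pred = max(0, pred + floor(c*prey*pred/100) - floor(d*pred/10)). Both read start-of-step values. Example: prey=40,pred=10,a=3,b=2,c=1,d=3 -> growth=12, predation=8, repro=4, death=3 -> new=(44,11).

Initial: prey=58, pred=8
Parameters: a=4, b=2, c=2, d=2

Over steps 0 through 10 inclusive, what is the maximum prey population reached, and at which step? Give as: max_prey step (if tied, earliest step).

Step 1: prey: 58+23-9=72; pred: 8+9-1=16
Step 2: prey: 72+28-23=77; pred: 16+23-3=36
Step 3: prey: 77+30-55=52; pred: 36+55-7=84
Step 4: prey: 52+20-87=0; pred: 84+87-16=155
Step 5: prey: 0+0-0=0; pred: 155+0-31=124
Step 6: prey: 0+0-0=0; pred: 124+0-24=100
Step 7: prey: 0+0-0=0; pred: 100+0-20=80
Step 8: prey: 0+0-0=0; pred: 80+0-16=64
Step 9: prey: 0+0-0=0; pred: 64+0-12=52
Step 10: prey: 0+0-0=0; pred: 52+0-10=42
Max prey = 77 at step 2

Answer: 77 2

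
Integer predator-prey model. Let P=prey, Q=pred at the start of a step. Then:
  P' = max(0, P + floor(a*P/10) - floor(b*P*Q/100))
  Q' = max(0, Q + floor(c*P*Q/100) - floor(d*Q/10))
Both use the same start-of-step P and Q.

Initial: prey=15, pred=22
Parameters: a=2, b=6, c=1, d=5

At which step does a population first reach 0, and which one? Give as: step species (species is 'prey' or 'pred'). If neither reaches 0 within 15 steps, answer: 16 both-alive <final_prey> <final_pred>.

Step 1: prey: 15+3-19=0; pred: 22+3-11=14
First extinction: prey at step 1

Answer: 1 prey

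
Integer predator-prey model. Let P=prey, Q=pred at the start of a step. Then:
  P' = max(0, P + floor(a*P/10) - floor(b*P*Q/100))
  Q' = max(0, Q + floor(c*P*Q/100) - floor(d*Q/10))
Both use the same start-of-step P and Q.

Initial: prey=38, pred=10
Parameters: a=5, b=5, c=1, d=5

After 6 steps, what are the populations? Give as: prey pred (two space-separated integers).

Answer: 93 6

Derivation:
Step 1: prey: 38+19-19=38; pred: 10+3-5=8
Step 2: prey: 38+19-15=42; pred: 8+3-4=7
Step 3: prey: 42+21-14=49; pred: 7+2-3=6
Step 4: prey: 49+24-14=59; pred: 6+2-3=5
Step 5: prey: 59+29-14=74; pred: 5+2-2=5
Step 6: prey: 74+37-18=93; pred: 5+3-2=6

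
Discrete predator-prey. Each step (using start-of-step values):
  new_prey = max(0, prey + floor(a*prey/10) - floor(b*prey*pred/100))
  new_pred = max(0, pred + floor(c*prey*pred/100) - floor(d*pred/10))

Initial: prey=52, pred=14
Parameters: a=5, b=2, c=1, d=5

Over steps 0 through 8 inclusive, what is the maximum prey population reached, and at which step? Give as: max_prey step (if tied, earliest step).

Step 1: prey: 52+26-14=64; pred: 14+7-7=14
Step 2: prey: 64+32-17=79; pred: 14+8-7=15
Step 3: prey: 79+39-23=95; pred: 15+11-7=19
Step 4: prey: 95+47-36=106; pred: 19+18-9=28
Step 5: prey: 106+53-59=100; pred: 28+29-14=43
Step 6: prey: 100+50-86=64; pred: 43+43-21=65
Step 7: prey: 64+32-83=13; pred: 65+41-32=74
Step 8: prey: 13+6-19=0; pred: 74+9-37=46
Max prey = 106 at step 4

Answer: 106 4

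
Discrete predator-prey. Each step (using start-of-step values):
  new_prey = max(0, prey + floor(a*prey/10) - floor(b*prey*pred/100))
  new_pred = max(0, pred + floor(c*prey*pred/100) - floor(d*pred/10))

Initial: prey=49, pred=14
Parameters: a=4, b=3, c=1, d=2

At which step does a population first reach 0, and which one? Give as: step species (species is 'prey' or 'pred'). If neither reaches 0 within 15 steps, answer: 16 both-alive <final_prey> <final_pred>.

Answer: 16 both-alive 1 5

Derivation:
Step 1: prey: 49+19-20=48; pred: 14+6-2=18
Step 2: prey: 48+19-25=42; pred: 18+8-3=23
Step 3: prey: 42+16-28=30; pred: 23+9-4=28
Step 4: prey: 30+12-25=17; pred: 28+8-5=31
Step 5: prey: 17+6-15=8; pred: 31+5-6=30
Step 6: prey: 8+3-7=4; pred: 30+2-6=26
Step 7: prey: 4+1-3=2; pred: 26+1-5=22
Step 8: prey: 2+0-1=1; pred: 22+0-4=18
Step 9: prey: 1+0-0=1; pred: 18+0-3=15
Step 10: prey: 1+0-0=1; pred: 15+0-3=12
Step 11: prey: 1+0-0=1; pred: 12+0-2=10
Step 12: prey: 1+0-0=1; pred: 10+0-2=8
Step 13: prey: 1+0-0=1; pred: 8+0-1=7
Step 14: prey: 1+0-0=1; pred: 7+0-1=6
Step 15: prey: 1+0-0=1; pred: 6+0-1=5
No extinction within 15 steps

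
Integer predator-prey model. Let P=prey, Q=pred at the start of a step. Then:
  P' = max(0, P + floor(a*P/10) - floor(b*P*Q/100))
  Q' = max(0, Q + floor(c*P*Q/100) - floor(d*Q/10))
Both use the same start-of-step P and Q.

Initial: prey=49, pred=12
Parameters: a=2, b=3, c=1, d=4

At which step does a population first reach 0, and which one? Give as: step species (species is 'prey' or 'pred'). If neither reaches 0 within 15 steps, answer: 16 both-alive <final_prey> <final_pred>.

Answer: 16 both-alive 46 2

Derivation:
Step 1: prey: 49+9-17=41; pred: 12+5-4=13
Step 2: prey: 41+8-15=34; pred: 13+5-5=13
Step 3: prey: 34+6-13=27; pred: 13+4-5=12
Step 4: prey: 27+5-9=23; pred: 12+3-4=11
Step 5: prey: 23+4-7=20; pred: 11+2-4=9
Step 6: prey: 20+4-5=19; pred: 9+1-3=7
Step 7: prey: 19+3-3=19; pred: 7+1-2=6
Step 8: prey: 19+3-3=19; pred: 6+1-2=5
Step 9: prey: 19+3-2=20; pred: 5+0-2=3
Step 10: prey: 20+4-1=23; pred: 3+0-1=2
Step 11: prey: 23+4-1=26; pred: 2+0-0=2
Step 12: prey: 26+5-1=30; pred: 2+0-0=2
Step 13: prey: 30+6-1=35; pred: 2+0-0=2
Step 14: prey: 35+7-2=40; pred: 2+0-0=2
Step 15: prey: 40+8-2=46; pred: 2+0-0=2
No extinction within 15 steps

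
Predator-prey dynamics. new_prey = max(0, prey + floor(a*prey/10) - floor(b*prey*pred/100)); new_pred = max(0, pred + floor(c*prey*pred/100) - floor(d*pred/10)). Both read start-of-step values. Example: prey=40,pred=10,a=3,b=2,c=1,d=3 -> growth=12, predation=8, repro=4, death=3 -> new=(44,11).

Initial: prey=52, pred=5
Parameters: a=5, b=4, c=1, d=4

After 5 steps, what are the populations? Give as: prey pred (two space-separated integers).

Step 1: prey: 52+26-10=68; pred: 5+2-2=5
Step 2: prey: 68+34-13=89; pred: 5+3-2=6
Step 3: prey: 89+44-21=112; pred: 6+5-2=9
Step 4: prey: 112+56-40=128; pred: 9+10-3=16
Step 5: prey: 128+64-81=111; pred: 16+20-6=30

Answer: 111 30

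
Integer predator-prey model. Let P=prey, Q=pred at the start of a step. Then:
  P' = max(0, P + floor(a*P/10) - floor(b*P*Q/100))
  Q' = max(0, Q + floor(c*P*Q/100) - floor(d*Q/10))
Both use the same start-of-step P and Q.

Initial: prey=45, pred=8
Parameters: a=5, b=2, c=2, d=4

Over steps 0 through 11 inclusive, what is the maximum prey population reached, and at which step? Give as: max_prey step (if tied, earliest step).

Step 1: prey: 45+22-7=60; pred: 8+7-3=12
Step 2: prey: 60+30-14=76; pred: 12+14-4=22
Step 3: prey: 76+38-33=81; pred: 22+33-8=47
Step 4: prey: 81+40-76=45; pred: 47+76-18=105
Step 5: prey: 45+22-94=0; pred: 105+94-42=157
Step 6: prey: 0+0-0=0; pred: 157+0-62=95
Step 7: prey: 0+0-0=0; pred: 95+0-38=57
Step 8: prey: 0+0-0=0; pred: 57+0-22=35
Step 9: prey: 0+0-0=0; pred: 35+0-14=21
Step 10: prey: 0+0-0=0; pred: 21+0-8=13
Step 11: prey: 0+0-0=0; pred: 13+0-5=8
Max prey = 81 at step 3

Answer: 81 3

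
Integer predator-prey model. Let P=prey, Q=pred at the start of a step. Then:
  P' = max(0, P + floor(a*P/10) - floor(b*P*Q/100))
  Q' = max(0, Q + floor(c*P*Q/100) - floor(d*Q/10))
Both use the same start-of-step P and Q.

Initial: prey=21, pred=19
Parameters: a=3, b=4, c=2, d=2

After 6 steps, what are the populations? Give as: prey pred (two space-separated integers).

Answer: 1 12

Derivation:
Step 1: prey: 21+6-15=12; pred: 19+7-3=23
Step 2: prey: 12+3-11=4; pred: 23+5-4=24
Step 3: prey: 4+1-3=2; pred: 24+1-4=21
Step 4: prey: 2+0-1=1; pred: 21+0-4=17
Step 5: prey: 1+0-0=1; pred: 17+0-3=14
Step 6: prey: 1+0-0=1; pred: 14+0-2=12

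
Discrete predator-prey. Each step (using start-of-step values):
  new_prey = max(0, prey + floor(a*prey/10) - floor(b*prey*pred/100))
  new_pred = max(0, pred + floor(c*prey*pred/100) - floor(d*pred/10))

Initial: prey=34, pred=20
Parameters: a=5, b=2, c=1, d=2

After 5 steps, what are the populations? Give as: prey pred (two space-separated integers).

Step 1: prey: 34+17-13=38; pred: 20+6-4=22
Step 2: prey: 38+19-16=41; pred: 22+8-4=26
Step 3: prey: 41+20-21=40; pred: 26+10-5=31
Step 4: prey: 40+20-24=36; pred: 31+12-6=37
Step 5: prey: 36+18-26=28; pred: 37+13-7=43

Answer: 28 43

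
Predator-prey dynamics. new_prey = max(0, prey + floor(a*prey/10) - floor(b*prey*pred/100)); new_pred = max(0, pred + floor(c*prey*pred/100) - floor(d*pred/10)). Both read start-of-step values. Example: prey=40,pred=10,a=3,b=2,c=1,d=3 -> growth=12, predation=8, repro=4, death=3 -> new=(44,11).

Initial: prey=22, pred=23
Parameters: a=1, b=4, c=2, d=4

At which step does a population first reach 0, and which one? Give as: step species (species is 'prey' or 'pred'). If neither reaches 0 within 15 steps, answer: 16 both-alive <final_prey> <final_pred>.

Answer: 16 both-alive 1 2

Derivation:
Step 1: prey: 22+2-20=4; pred: 23+10-9=24
Step 2: prey: 4+0-3=1; pred: 24+1-9=16
Step 3: prey: 1+0-0=1; pred: 16+0-6=10
Step 4: prey: 1+0-0=1; pred: 10+0-4=6
Step 5: prey: 1+0-0=1; pred: 6+0-2=4
Step 6: prey: 1+0-0=1; pred: 4+0-1=3
Step 7: prey: 1+0-0=1; pred: 3+0-1=2
Step 8: prey: 1+0-0=1; pred: 2+0-0=2
Steps 9-15: state stable at prey=1, pred=2 (no change)
No extinction within 15 steps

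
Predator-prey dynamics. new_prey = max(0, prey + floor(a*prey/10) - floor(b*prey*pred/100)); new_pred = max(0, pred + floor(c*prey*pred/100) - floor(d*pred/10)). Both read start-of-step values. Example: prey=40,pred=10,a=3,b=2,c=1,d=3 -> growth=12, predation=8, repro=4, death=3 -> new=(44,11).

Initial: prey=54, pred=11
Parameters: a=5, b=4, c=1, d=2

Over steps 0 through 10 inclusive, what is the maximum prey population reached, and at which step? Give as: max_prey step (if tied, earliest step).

Answer: 58 1

Derivation:
Step 1: prey: 54+27-23=58; pred: 11+5-2=14
Step 2: prey: 58+29-32=55; pred: 14+8-2=20
Step 3: prey: 55+27-44=38; pred: 20+11-4=27
Step 4: prey: 38+19-41=16; pred: 27+10-5=32
Step 5: prey: 16+8-20=4; pred: 32+5-6=31
Step 6: prey: 4+2-4=2; pred: 31+1-6=26
Step 7: prey: 2+1-2=1; pred: 26+0-5=21
Step 8: prey: 1+0-0=1; pred: 21+0-4=17
Step 9: prey: 1+0-0=1; pred: 17+0-3=14
Step 10: prey: 1+0-0=1; pred: 14+0-2=12
Max prey = 58 at step 1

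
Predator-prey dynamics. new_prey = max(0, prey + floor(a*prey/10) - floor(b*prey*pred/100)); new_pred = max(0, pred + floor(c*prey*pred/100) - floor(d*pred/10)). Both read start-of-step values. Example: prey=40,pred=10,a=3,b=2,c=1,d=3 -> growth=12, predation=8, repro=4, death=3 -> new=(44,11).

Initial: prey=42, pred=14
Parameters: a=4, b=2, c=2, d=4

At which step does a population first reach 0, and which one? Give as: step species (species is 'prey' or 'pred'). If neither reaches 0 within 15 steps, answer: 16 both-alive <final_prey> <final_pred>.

Answer: 6 prey

Derivation:
Step 1: prey: 42+16-11=47; pred: 14+11-5=20
Step 2: prey: 47+18-18=47; pred: 20+18-8=30
Step 3: prey: 47+18-28=37; pred: 30+28-12=46
Step 4: prey: 37+14-34=17; pred: 46+34-18=62
Step 5: prey: 17+6-21=2; pred: 62+21-24=59
Step 6: prey: 2+0-2=0; pred: 59+2-23=38
First extinction: prey at step 6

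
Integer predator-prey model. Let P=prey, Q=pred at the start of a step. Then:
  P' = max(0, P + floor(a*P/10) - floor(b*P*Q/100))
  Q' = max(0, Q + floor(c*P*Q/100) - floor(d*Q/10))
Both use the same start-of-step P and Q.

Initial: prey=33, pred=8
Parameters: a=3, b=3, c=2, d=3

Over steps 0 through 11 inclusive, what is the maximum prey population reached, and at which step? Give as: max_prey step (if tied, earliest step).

Step 1: prey: 33+9-7=35; pred: 8+5-2=11
Step 2: prey: 35+10-11=34; pred: 11+7-3=15
Step 3: prey: 34+10-15=29; pred: 15+10-4=21
Step 4: prey: 29+8-18=19; pred: 21+12-6=27
Step 5: prey: 19+5-15=9; pred: 27+10-8=29
Step 6: prey: 9+2-7=4; pred: 29+5-8=26
Step 7: prey: 4+1-3=2; pred: 26+2-7=21
Step 8: prey: 2+0-1=1; pred: 21+0-6=15
Step 9: prey: 1+0-0=1; pred: 15+0-4=11
Step 10: prey: 1+0-0=1; pred: 11+0-3=8
Step 11: prey: 1+0-0=1; pred: 8+0-2=6
Max prey = 35 at step 1

Answer: 35 1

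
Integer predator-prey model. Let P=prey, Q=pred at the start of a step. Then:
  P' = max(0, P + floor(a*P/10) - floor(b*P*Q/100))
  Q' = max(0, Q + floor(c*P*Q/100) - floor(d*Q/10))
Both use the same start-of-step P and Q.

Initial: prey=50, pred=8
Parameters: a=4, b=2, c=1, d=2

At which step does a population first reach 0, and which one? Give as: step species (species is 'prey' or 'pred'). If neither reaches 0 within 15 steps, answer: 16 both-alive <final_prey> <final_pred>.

Step 1: prey: 50+20-8=62; pred: 8+4-1=11
Step 2: prey: 62+24-13=73; pred: 11+6-2=15
Step 3: prey: 73+29-21=81; pred: 15+10-3=22
Step 4: prey: 81+32-35=78; pred: 22+17-4=35
Step 5: prey: 78+31-54=55; pred: 35+27-7=55
Step 6: prey: 55+22-60=17; pred: 55+30-11=74
Step 7: prey: 17+6-25=0; pred: 74+12-14=72
First extinction: prey at step 7

Answer: 7 prey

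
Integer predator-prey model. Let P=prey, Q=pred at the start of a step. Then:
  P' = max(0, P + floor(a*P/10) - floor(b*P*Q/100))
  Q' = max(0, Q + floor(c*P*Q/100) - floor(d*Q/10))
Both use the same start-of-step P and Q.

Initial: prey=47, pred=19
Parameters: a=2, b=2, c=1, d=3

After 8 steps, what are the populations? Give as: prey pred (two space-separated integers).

Step 1: prey: 47+9-17=39; pred: 19+8-5=22
Step 2: prey: 39+7-17=29; pred: 22+8-6=24
Step 3: prey: 29+5-13=21; pred: 24+6-7=23
Step 4: prey: 21+4-9=16; pred: 23+4-6=21
Step 5: prey: 16+3-6=13; pred: 21+3-6=18
Step 6: prey: 13+2-4=11; pred: 18+2-5=15
Step 7: prey: 11+2-3=10; pred: 15+1-4=12
Step 8: prey: 10+2-2=10; pred: 12+1-3=10

Answer: 10 10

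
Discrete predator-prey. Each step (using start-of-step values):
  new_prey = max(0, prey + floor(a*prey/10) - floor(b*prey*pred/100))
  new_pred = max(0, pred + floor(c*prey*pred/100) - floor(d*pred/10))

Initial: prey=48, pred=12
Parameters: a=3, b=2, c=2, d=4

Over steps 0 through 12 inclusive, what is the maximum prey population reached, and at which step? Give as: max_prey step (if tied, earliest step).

Step 1: prey: 48+14-11=51; pred: 12+11-4=19
Step 2: prey: 51+15-19=47; pred: 19+19-7=31
Step 3: prey: 47+14-29=32; pred: 31+29-12=48
Step 4: prey: 32+9-30=11; pred: 48+30-19=59
Step 5: prey: 11+3-12=2; pred: 59+12-23=48
Step 6: prey: 2+0-1=1; pred: 48+1-19=30
Step 7: prey: 1+0-0=1; pred: 30+0-12=18
Step 8: prey: 1+0-0=1; pred: 18+0-7=11
Step 9: prey: 1+0-0=1; pred: 11+0-4=7
Step 10: prey: 1+0-0=1; pred: 7+0-2=5
Step 11: prey: 1+0-0=1; pred: 5+0-2=3
Step 12: prey: 1+0-0=1; pred: 3+0-1=2
Max prey = 51 at step 1

Answer: 51 1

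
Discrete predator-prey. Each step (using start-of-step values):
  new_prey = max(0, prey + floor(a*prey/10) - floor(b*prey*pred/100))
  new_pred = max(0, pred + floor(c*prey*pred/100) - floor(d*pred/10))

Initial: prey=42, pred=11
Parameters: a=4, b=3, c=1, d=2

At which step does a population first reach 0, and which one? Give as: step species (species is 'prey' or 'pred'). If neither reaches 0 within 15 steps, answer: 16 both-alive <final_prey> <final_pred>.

Step 1: prey: 42+16-13=45; pred: 11+4-2=13
Step 2: prey: 45+18-17=46; pred: 13+5-2=16
Step 3: prey: 46+18-22=42; pred: 16+7-3=20
Step 4: prey: 42+16-25=33; pred: 20+8-4=24
Step 5: prey: 33+13-23=23; pred: 24+7-4=27
Step 6: prey: 23+9-18=14; pred: 27+6-5=28
Step 7: prey: 14+5-11=8; pred: 28+3-5=26
Step 8: prey: 8+3-6=5; pred: 26+2-5=23
Step 9: prey: 5+2-3=4; pred: 23+1-4=20
Step 10: prey: 4+1-2=3; pred: 20+0-4=16
Step 11: prey: 3+1-1=3; pred: 16+0-3=13
Step 12: prey: 3+1-1=3; pred: 13+0-2=11
Step 13: prey: 3+1-0=4; pred: 11+0-2=9
Step 14: prey: 4+1-1=4; pred: 9+0-1=8
Step 15: prey: 4+1-0=5; pred: 8+0-1=7
No extinction within 15 steps

Answer: 16 both-alive 5 7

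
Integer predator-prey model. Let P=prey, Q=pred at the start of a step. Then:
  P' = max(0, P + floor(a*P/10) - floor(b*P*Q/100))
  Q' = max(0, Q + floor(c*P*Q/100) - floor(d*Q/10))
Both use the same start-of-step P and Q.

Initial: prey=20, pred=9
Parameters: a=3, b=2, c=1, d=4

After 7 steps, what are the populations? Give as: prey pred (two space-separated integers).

Answer: 66 5

Derivation:
Step 1: prey: 20+6-3=23; pred: 9+1-3=7
Step 2: prey: 23+6-3=26; pred: 7+1-2=6
Step 3: prey: 26+7-3=30; pred: 6+1-2=5
Step 4: prey: 30+9-3=36; pred: 5+1-2=4
Step 5: prey: 36+10-2=44; pred: 4+1-1=4
Step 6: prey: 44+13-3=54; pred: 4+1-1=4
Step 7: prey: 54+16-4=66; pred: 4+2-1=5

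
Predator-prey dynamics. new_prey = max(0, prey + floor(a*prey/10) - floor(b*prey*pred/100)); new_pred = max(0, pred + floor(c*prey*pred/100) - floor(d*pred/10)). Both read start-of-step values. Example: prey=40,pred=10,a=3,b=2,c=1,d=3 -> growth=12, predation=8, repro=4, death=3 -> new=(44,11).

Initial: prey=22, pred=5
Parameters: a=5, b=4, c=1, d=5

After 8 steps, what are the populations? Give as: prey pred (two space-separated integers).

Answer: 185 25

Derivation:
Step 1: prey: 22+11-4=29; pred: 5+1-2=4
Step 2: prey: 29+14-4=39; pred: 4+1-2=3
Step 3: prey: 39+19-4=54; pred: 3+1-1=3
Step 4: prey: 54+27-6=75; pred: 3+1-1=3
Step 5: prey: 75+37-9=103; pred: 3+2-1=4
Step 6: prey: 103+51-16=138; pred: 4+4-2=6
Step 7: prey: 138+69-33=174; pred: 6+8-3=11
Step 8: prey: 174+87-76=185; pred: 11+19-5=25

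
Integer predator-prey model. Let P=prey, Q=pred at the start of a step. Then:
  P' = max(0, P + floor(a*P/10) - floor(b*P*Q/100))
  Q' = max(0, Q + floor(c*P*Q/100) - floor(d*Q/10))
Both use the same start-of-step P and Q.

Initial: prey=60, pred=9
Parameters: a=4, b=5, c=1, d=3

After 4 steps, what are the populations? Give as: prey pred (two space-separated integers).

Answer: 17 17

Derivation:
Step 1: prey: 60+24-27=57; pred: 9+5-2=12
Step 2: prey: 57+22-34=45; pred: 12+6-3=15
Step 3: prey: 45+18-33=30; pred: 15+6-4=17
Step 4: prey: 30+12-25=17; pred: 17+5-5=17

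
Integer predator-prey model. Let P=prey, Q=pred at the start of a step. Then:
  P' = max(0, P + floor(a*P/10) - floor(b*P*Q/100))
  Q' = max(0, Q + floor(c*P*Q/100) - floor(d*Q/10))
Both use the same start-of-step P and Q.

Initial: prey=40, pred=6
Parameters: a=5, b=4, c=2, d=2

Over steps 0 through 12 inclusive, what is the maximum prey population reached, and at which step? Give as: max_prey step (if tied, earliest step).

Step 1: prey: 40+20-9=51; pred: 6+4-1=9
Step 2: prey: 51+25-18=58; pred: 9+9-1=17
Step 3: prey: 58+29-39=48; pred: 17+19-3=33
Step 4: prey: 48+24-63=9; pred: 33+31-6=58
Step 5: prey: 9+4-20=0; pred: 58+10-11=57
Step 6: prey: 0+0-0=0; pred: 57+0-11=46
Step 7: prey: 0+0-0=0; pred: 46+0-9=37
Step 8: prey: 0+0-0=0; pred: 37+0-7=30
Step 9: prey: 0+0-0=0; pred: 30+0-6=24
Step 10: prey: 0+0-0=0; pred: 24+0-4=20
Step 11: prey: 0+0-0=0; pred: 20+0-4=16
Step 12: prey: 0+0-0=0; pred: 16+0-3=13
Max prey = 58 at step 2

Answer: 58 2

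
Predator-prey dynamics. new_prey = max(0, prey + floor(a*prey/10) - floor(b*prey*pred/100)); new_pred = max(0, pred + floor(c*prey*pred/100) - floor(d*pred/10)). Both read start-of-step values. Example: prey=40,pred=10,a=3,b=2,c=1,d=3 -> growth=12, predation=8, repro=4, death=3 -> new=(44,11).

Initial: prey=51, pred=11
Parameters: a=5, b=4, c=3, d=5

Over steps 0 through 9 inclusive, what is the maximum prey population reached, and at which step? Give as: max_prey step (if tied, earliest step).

Step 1: prey: 51+25-22=54; pred: 11+16-5=22
Step 2: prey: 54+27-47=34; pred: 22+35-11=46
Step 3: prey: 34+17-62=0; pred: 46+46-23=69
Step 4: prey: 0+0-0=0; pred: 69+0-34=35
Step 5: prey: 0+0-0=0; pred: 35+0-17=18
Step 6: prey: 0+0-0=0; pred: 18+0-9=9
Step 7: prey: 0+0-0=0; pred: 9+0-4=5
Step 8: prey: 0+0-0=0; pred: 5+0-2=3
Step 9: prey: 0+0-0=0; pred: 3+0-1=2
Max prey = 54 at step 1

Answer: 54 1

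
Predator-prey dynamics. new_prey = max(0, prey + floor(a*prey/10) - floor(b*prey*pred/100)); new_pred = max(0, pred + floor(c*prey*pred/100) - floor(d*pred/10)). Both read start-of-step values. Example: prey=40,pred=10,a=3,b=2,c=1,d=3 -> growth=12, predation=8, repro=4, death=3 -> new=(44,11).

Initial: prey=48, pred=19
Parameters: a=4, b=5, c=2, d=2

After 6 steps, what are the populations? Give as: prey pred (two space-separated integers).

Step 1: prey: 48+19-45=22; pred: 19+18-3=34
Step 2: prey: 22+8-37=0; pred: 34+14-6=42
Step 3: prey: 0+0-0=0; pred: 42+0-8=34
Step 4: prey: 0+0-0=0; pred: 34+0-6=28
Step 5: prey: 0+0-0=0; pred: 28+0-5=23
Step 6: prey: 0+0-0=0; pred: 23+0-4=19

Answer: 0 19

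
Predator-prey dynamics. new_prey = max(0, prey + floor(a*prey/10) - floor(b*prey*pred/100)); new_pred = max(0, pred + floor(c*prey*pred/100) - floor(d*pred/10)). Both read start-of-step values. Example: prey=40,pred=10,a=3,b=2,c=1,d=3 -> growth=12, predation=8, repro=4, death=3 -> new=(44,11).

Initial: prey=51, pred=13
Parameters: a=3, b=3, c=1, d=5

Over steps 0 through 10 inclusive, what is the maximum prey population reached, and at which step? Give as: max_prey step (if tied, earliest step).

Step 1: prey: 51+15-19=47; pred: 13+6-6=13
Step 2: prey: 47+14-18=43; pred: 13+6-6=13
Step 3: prey: 43+12-16=39; pred: 13+5-6=12
Step 4: prey: 39+11-14=36; pred: 12+4-6=10
Step 5: prey: 36+10-10=36; pred: 10+3-5=8
Step 6: prey: 36+10-8=38; pred: 8+2-4=6
Step 7: prey: 38+11-6=43; pred: 6+2-3=5
Step 8: prey: 43+12-6=49; pred: 5+2-2=5
Step 9: prey: 49+14-7=56; pred: 5+2-2=5
Step 10: prey: 56+16-8=64; pred: 5+2-2=5
Max prey = 64 at step 10

Answer: 64 10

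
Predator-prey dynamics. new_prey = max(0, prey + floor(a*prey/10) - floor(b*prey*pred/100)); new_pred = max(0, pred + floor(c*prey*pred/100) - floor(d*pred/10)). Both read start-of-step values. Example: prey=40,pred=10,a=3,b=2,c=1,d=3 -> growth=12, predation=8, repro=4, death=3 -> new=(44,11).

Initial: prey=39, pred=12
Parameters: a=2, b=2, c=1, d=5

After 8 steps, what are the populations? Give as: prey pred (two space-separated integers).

Answer: 62 5

Derivation:
Step 1: prey: 39+7-9=37; pred: 12+4-6=10
Step 2: prey: 37+7-7=37; pred: 10+3-5=8
Step 3: prey: 37+7-5=39; pred: 8+2-4=6
Step 4: prey: 39+7-4=42; pred: 6+2-3=5
Step 5: prey: 42+8-4=46; pred: 5+2-2=5
Step 6: prey: 46+9-4=51; pred: 5+2-2=5
Step 7: prey: 51+10-5=56; pred: 5+2-2=5
Step 8: prey: 56+11-5=62; pred: 5+2-2=5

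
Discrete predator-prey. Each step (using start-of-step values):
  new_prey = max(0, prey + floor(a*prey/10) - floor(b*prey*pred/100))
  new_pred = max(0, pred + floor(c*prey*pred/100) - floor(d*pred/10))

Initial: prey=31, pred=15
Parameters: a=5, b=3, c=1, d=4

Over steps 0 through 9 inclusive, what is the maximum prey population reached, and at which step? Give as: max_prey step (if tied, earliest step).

Step 1: prey: 31+15-13=33; pred: 15+4-6=13
Step 2: prey: 33+16-12=37; pred: 13+4-5=12
Step 3: prey: 37+18-13=42; pred: 12+4-4=12
Step 4: prey: 42+21-15=48; pred: 12+5-4=13
Step 5: prey: 48+24-18=54; pred: 13+6-5=14
Step 6: prey: 54+27-22=59; pred: 14+7-5=16
Step 7: prey: 59+29-28=60; pred: 16+9-6=19
Step 8: prey: 60+30-34=56; pred: 19+11-7=23
Step 9: prey: 56+28-38=46; pred: 23+12-9=26
Max prey = 60 at step 7

Answer: 60 7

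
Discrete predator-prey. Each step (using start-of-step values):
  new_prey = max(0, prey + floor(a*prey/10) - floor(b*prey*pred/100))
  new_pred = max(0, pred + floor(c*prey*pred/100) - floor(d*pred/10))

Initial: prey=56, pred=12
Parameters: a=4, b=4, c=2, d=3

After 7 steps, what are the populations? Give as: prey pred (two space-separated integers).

Step 1: prey: 56+22-26=52; pred: 12+13-3=22
Step 2: prey: 52+20-45=27; pred: 22+22-6=38
Step 3: prey: 27+10-41=0; pred: 38+20-11=47
Step 4: prey: 0+0-0=0; pred: 47+0-14=33
Step 5: prey: 0+0-0=0; pred: 33+0-9=24
Step 6: prey: 0+0-0=0; pred: 24+0-7=17
Step 7: prey: 0+0-0=0; pred: 17+0-5=12

Answer: 0 12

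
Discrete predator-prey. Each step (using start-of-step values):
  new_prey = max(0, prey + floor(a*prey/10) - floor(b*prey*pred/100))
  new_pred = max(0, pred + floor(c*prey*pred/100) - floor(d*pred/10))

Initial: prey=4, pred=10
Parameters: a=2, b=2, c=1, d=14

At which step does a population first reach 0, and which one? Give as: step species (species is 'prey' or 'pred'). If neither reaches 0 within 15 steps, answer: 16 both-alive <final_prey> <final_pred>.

Step 1: prey: 4+0-0=4; pred: 10+0-14=0
First extinction: pred at step 1

Answer: 1 pred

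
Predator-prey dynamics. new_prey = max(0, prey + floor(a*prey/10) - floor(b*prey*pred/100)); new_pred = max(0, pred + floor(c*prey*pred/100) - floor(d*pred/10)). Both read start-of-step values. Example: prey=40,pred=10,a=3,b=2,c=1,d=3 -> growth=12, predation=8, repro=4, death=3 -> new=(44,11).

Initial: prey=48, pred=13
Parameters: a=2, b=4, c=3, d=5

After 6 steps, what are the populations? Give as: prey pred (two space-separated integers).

Step 1: prey: 48+9-24=33; pred: 13+18-6=25
Step 2: prey: 33+6-33=6; pred: 25+24-12=37
Step 3: prey: 6+1-8=0; pred: 37+6-18=25
Step 4: prey: 0+0-0=0; pred: 25+0-12=13
Step 5: prey: 0+0-0=0; pred: 13+0-6=7
Step 6: prey: 0+0-0=0; pred: 7+0-3=4

Answer: 0 4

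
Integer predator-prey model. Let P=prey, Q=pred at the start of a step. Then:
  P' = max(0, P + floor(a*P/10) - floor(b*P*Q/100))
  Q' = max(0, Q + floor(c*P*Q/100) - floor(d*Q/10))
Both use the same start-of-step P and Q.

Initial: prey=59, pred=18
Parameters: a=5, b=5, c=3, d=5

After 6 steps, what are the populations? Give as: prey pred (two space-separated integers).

Step 1: prey: 59+29-53=35; pred: 18+31-9=40
Step 2: prey: 35+17-70=0; pred: 40+42-20=62
Step 3: prey: 0+0-0=0; pred: 62+0-31=31
Step 4: prey: 0+0-0=0; pred: 31+0-15=16
Step 5: prey: 0+0-0=0; pred: 16+0-8=8
Step 6: prey: 0+0-0=0; pred: 8+0-4=4

Answer: 0 4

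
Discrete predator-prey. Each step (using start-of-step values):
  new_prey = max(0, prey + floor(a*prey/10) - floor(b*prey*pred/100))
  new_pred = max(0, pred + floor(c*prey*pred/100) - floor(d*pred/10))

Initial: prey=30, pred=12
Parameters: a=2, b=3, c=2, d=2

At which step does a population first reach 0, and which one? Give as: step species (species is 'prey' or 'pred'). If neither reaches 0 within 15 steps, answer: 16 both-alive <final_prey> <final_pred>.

Answer: 16 both-alive 1 4

Derivation:
Step 1: prey: 30+6-10=26; pred: 12+7-2=17
Step 2: prey: 26+5-13=18; pred: 17+8-3=22
Step 3: prey: 18+3-11=10; pred: 22+7-4=25
Step 4: prey: 10+2-7=5; pred: 25+5-5=25
Step 5: prey: 5+1-3=3; pred: 25+2-5=22
Step 6: prey: 3+0-1=2; pred: 22+1-4=19
Step 7: prey: 2+0-1=1; pred: 19+0-3=16
Step 8: prey: 1+0-0=1; pred: 16+0-3=13
Step 9: prey: 1+0-0=1; pred: 13+0-2=11
Step 10: prey: 1+0-0=1; pred: 11+0-2=9
Step 11: prey: 1+0-0=1; pred: 9+0-1=8
Step 12: prey: 1+0-0=1; pred: 8+0-1=7
Step 13: prey: 1+0-0=1; pred: 7+0-1=6
Step 14: prey: 1+0-0=1; pred: 6+0-1=5
Step 15: prey: 1+0-0=1; pred: 5+0-1=4
No extinction within 15 steps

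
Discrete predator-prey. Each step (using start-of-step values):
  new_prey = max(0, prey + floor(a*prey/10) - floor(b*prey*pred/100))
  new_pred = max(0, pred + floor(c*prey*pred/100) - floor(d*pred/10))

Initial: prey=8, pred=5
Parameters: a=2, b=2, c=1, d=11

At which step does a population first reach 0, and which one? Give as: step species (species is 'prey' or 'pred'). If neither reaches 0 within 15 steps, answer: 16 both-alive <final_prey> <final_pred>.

Step 1: prey: 8+1-0=9; pred: 5+0-5=0
First extinction: pred at step 1

Answer: 1 pred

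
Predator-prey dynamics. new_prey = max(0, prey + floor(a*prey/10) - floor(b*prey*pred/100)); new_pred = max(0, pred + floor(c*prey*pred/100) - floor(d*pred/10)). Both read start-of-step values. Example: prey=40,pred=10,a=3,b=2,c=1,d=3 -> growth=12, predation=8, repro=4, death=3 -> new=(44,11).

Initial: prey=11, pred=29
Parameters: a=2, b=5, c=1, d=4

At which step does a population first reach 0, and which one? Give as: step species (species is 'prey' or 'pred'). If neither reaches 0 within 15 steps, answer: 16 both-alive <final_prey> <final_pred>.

Step 1: prey: 11+2-15=0; pred: 29+3-11=21
First extinction: prey at step 1

Answer: 1 prey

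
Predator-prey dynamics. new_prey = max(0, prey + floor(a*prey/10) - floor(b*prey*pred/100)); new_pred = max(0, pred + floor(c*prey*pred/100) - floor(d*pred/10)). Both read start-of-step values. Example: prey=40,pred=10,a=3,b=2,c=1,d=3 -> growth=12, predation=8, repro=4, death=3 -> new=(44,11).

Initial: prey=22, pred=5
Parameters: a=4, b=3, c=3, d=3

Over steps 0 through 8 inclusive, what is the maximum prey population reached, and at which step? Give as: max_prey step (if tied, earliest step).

Step 1: prey: 22+8-3=27; pred: 5+3-1=7
Step 2: prey: 27+10-5=32; pred: 7+5-2=10
Step 3: prey: 32+12-9=35; pred: 10+9-3=16
Step 4: prey: 35+14-16=33; pred: 16+16-4=28
Step 5: prey: 33+13-27=19; pred: 28+27-8=47
Step 6: prey: 19+7-26=0; pred: 47+26-14=59
Step 7: prey: 0+0-0=0; pred: 59+0-17=42
Step 8: prey: 0+0-0=0; pred: 42+0-12=30
Max prey = 35 at step 3

Answer: 35 3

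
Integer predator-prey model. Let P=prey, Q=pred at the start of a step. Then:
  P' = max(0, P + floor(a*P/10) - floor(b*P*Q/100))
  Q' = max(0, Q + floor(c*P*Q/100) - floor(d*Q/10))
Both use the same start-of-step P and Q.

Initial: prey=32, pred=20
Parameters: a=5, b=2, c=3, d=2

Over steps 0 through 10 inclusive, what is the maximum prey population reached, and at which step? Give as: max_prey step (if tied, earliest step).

Answer: 36 1

Derivation:
Step 1: prey: 32+16-12=36; pred: 20+19-4=35
Step 2: prey: 36+18-25=29; pred: 35+37-7=65
Step 3: prey: 29+14-37=6; pred: 65+56-13=108
Step 4: prey: 6+3-12=0; pred: 108+19-21=106
Step 5: prey: 0+0-0=0; pred: 106+0-21=85
Step 6: prey: 0+0-0=0; pred: 85+0-17=68
Step 7: prey: 0+0-0=0; pred: 68+0-13=55
Step 8: prey: 0+0-0=0; pred: 55+0-11=44
Step 9: prey: 0+0-0=0; pred: 44+0-8=36
Step 10: prey: 0+0-0=0; pred: 36+0-7=29
Max prey = 36 at step 1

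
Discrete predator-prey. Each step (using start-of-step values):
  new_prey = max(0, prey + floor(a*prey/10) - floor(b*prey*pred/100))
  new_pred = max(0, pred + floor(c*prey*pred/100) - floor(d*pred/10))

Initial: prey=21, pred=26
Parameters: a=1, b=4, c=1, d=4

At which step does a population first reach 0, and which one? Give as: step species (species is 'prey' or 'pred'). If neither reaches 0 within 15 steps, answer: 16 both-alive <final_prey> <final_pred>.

Step 1: prey: 21+2-21=2; pred: 26+5-10=21
Step 2: prey: 2+0-1=1; pred: 21+0-8=13
Step 3: prey: 1+0-0=1; pred: 13+0-5=8
Step 4: prey: 1+0-0=1; pred: 8+0-3=5
Step 5: prey: 1+0-0=1; pred: 5+0-2=3
Step 6: prey: 1+0-0=1; pred: 3+0-1=2
Step 7: prey: 1+0-0=1; pred: 2+0-0=2
Steps 8-15: state stable at prey=1, pred=2 (no change)
No extinction within 15 steps

Answer: 16 both-alive 1 2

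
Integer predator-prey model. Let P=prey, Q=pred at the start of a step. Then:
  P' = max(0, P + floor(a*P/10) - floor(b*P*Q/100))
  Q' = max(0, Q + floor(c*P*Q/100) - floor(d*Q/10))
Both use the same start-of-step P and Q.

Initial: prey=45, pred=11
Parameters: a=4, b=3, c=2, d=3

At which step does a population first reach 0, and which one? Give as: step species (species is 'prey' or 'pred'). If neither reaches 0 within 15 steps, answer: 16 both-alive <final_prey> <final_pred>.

Answer: 5 prey

Derivation:
Step 1: prey: 45+18-14=49; pred: 11+9-3=17
Step 2: prey: 49+19-24=44; pred: 17+16-5=28
Step 3: prey: 44+17-36=25; pred: 28+24-8=44
Step 4: prey: 25+10-33=2; pred: 44+22-13=53
Step 5: prey: 2+0-3=0; pred: 53+2-15=40
First extinction: prey at step 5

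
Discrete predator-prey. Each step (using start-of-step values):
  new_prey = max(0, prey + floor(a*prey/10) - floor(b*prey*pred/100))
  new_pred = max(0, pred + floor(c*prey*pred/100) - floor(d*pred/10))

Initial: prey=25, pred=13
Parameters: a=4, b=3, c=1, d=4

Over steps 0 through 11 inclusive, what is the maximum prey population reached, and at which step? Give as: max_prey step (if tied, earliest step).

Answer: 73 9

Derivation:
Step 1: prey: 25+10-9=26; pred: 13+3-5=11
Step 2: prey: 26+10-8=28; pred: 11+2-4=9
Step 3: prey: 28+11-7=32; pred: 9+2-3=8
Step 4: prey: 32+12-7=37; pred: 8+2-3=7
Step 5: prey: 37+14-7=44; pred: 7+2-2=7
Step 6: prey: 44+17-9=52; pred: 7+3-2=8
Step 7: prey: 52+20-12=60; pred: 8+4-3=9
Step 8: prey: 60+24-16=68; pred: 9+5-3=11
Step 9: prey: 68+27-22=73; pred: 11+7-4=14
Step 10: prey: 73+29-30=72; pred: 14+10-5=19
Step 11: prey: 72+28-41=59; pred: 19+13-7=25
Max prey = 73 at step 9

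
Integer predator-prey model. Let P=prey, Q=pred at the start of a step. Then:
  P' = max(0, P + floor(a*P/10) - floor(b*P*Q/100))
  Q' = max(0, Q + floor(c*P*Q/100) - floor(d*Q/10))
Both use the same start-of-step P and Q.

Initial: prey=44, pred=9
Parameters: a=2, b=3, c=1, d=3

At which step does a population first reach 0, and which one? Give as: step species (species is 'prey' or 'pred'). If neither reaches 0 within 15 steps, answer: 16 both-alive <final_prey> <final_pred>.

Step 1: prey: 44+8-11=41; pred: 9+3-2=10
Step 2: prey: 41+8-12=37; pred: 10+4-3=11
Step 3: prey: 37+7-12=32; pred: 11+4-3=12
Step 4: prey: 32+6-11=27; pred: 12+3-3=12
Step 5: prey: 27+5-9=23; pred: 12+3-3=12
Step 6: prey: 23+4-8=19; pred: 12+2-3=11
Step 7: prey: 19+3-6=16; pred: 11+2-3=10
Step 8: prey: 16+3-4=15; pred: 10+1-3=8
Step 9: prey: 15+3-3=15; pred: 8+1-2=7
Step 10: prey: 15+3-3=15; pred: 7+1-2=6
Step 11: prey: 15+3-2=16; pred: 6+0-1=5
Step 12: prey: 16+3-2=17; pred: 5+0-1=4
Step 13: prey: 17+3-2=18; pred: 4+0-1=3
Step 14: prey: 18+3-1=20; pred: 3+0-0=3
Step 15: prey: 20+4-1=23; pred: 3+0-0=3
No extinction within 15 steps

Answer: 16 both-alive 23 3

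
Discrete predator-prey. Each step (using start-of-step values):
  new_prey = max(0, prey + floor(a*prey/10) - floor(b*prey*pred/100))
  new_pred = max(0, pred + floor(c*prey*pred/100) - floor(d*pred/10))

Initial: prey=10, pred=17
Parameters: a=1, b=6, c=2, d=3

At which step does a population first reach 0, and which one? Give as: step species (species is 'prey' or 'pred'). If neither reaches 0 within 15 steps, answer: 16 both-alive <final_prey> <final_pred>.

Step 1: prey: 10+1-10=1; pred: 17+3-5=15
Step 2: prey: 1+0-0=1; pred: 15+0-4=11
Step 3: prey: 1+0-0=1; pred: 11+0-3=8
Step 4: prey: 1+0-0=1; pred: 8+0-2=6
Step 5: prey: 1+0-0=1; pred: 6+0-1=5
Step 6: prey: 1+0-0=1; pred: 5+0-1=4
Step 7: prey: 1+0-0=1; pred: 4+0-1=3
Step 8: prey: 1+0-0=1; pred: 3+0-0=3
Steps 9-15: state stable at prey=1, pred=3 (no change)
No extinction within 15 steps

Answer: 16 both-alive 1 3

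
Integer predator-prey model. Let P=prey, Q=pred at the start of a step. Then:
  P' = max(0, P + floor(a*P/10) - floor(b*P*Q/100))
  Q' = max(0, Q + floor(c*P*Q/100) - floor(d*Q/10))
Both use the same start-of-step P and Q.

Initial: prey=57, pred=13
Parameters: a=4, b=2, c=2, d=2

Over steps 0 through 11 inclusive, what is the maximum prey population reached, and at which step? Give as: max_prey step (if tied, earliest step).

Answer: 65 1

Derivation:
Step 1: prey: 57+22-14=65; pred: 13+14-2=25
Step 2: prey: 65+26-32=59; pred: 25+32-5=52
Step 3: prey: 59+23-61=21; pred: 52+61-10=103
Step 4: prey: 21+8-43=0; pred: 103+43-20=126
Step 5: prey: 0+0-0=0; pred: 126+0-25=101
Step 6: prey: 0+0-0=0; pred: 101+0-20=81
Step 7: prey: 0+0-0=0; pred: 81+0-16=65
Step 8: prey: 0+0-0=0; pred: 65+0-13=52
Step 9: prey: 0+0-0=0; pred: 52+0-10=42
Step 10: prey: 0+0-0=0; pred: 42+0-8=34
Step 11: prey: 0+0-0=0; pred: 34+0-6=28
Max prey = 65 at step 1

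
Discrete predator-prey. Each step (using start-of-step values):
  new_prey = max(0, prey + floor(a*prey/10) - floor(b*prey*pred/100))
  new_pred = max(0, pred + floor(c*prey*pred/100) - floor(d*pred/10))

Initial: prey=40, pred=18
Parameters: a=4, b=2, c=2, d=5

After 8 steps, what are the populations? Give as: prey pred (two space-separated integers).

Answer: 7 9

Derivation:
Step 1: prey: 40+16-14=42; pred: 18+14-9=23
Step 2: prey: 42+16-19=39; pred: 23+19-11=31
Step 3: prey: 39+15-24=30; pred: 31+24-15=40
Step 4: prey: 30+12-24=18; pred: 40+24-20=44
Step 5: prey: 18+7-15=10; pred: 44+15-22=37
Step 6: prey: 10+4-7=7; pred: 37+7-18=26
Step 7: prey: 7+2-3=6; pred: 26+3-13=16
Step 8: prey: 6+2-1=7; pred: 16+1-8=9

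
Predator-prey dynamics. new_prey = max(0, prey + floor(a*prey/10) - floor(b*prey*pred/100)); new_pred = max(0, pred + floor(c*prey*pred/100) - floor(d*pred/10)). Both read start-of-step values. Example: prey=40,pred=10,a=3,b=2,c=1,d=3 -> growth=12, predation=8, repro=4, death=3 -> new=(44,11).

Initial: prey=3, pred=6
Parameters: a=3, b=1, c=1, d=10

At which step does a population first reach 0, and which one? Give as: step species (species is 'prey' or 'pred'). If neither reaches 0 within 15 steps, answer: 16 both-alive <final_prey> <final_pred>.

Step 1: prey: 3+0-0=3; pred: 6+0-6=0
First extinction: pred at step 1

Answer: 1 pred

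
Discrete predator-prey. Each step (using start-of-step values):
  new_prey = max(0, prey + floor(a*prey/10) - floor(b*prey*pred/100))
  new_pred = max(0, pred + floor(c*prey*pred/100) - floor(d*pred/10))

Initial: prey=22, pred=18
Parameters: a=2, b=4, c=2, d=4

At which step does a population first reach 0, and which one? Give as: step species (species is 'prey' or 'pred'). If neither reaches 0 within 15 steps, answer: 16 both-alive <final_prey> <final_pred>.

Answer: 16 both-alive 3 2

Derivation:
Step 1: prey: 22+4-15=11; pred: 18+7-7=18
Step 2: prey: 11+2-7=6; pred: 18+3-7=14
Step 3: prey: 6+1-3=4; pred: 14+1-5=10
Step 4: prey: 4+0-1=3; pred: 10+0-4=6
Step 5: prey: 3+0-0=3; pred: 6+0-2=4
Step 6: prey: 3+0-0=3; pred: 4+0-1=3
Step 7: prey: 3+0-0=3; pred: 3+0-1=2
Step 8: prey: 3+0-0=3; pred: 2+0-0=2
Steps 9-15: state stable at prey=3, pred=2 (no change)
No extinction within 15 steps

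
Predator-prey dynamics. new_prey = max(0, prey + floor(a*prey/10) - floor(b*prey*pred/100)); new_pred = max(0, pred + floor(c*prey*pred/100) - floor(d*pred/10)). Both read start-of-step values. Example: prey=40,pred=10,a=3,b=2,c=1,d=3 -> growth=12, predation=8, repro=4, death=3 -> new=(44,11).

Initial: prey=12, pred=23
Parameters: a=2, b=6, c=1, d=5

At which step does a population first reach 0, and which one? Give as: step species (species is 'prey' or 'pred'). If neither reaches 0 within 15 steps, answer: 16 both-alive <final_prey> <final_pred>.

Step 1: prey: 12+2-16=0; pred: 23+2-11=14
First extinction: prey at step 1

Answer: 1 prey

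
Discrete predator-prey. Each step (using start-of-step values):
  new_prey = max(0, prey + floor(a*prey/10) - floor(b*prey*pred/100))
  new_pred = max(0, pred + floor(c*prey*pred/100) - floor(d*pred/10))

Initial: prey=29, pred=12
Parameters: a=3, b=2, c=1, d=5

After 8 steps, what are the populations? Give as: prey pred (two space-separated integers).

Answer: 100 8

Derivation:
Step 1: prey: 29+8-6=31; pred: 12+3-6=9
Step 2: prey: 31+9-5=35; pred: 9+2-4=7
Step 3: prey: 35+10-4=41; pred: 7+2-3=6
Step 4: prey: 41+12-4=49; pred: 6+2-3=5
Step 5: prey: 49+14-4=59; pred: 5+2-2=5
Step 6: prey: 59+17-5=71; pred: 5+2-2=5
Step 7: prey: 71+21-7=85; pred: 5+3-2=6
Step 8: prey: 85+25-10=100; pred: 6+5-3=8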